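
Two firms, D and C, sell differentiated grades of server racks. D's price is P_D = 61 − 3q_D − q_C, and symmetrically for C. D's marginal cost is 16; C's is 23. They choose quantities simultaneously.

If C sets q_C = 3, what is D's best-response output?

7

Firm D's profit: π = q_D(61 − 3q_D − q_C) − 16q_D.
∂π/∂q_D = 45 − 6q_D − q_C = 0 ⇒ q_D = 7.5 − (1/6)q_C.
At q_C = 3: q_D = 7.5 − (1/6)·3 = 7.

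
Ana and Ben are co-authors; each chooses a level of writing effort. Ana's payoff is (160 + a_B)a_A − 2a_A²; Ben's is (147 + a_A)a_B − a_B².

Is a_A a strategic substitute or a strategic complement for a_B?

Expanding Ana's payoff: 160a_A + a_Ba_A − 2a_A².
∂π/∂a_A = 160 + a_B − 4a_A = 0, so a_A = 40 + 0.25a_B.
The best-response slope da_A/da_B = 0.25 > 0: the reaction function is upward-sloping, so the choices are strategic complements.

strategic complements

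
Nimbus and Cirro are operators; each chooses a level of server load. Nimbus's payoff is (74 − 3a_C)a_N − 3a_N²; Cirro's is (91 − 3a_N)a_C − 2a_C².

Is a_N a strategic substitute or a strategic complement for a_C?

strategic substitutes

Expanding Nimbus's payoff: 74a_N − 3a_Ca_N − 3a_N².
∂π/∂a_N = 74 − 3a_C − 6a_N = 0, so a_N = 37/3 − 0.5a_C.
The best-response slope da_N/da_C = −0.5 < 0: the reaction function is downward-sloping, so the choices are strategic substitutes.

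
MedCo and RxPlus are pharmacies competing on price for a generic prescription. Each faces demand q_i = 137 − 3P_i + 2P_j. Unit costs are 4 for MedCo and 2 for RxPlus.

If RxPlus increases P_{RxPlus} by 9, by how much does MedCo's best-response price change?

MedCo's profit: π = (P_{MedCo} − 4)(137 − 3P_{MedCo} + 2P_{RxPlus}).
∂π/∂P_{MedCo} = 149 − 6P_{MedCo} + 2P_{RxPlus} = 0 ⇒ P_{MedCo} = 149/6 + (1/3)P_{RxPlus}.
The reaction-function slope is 1/3, so a 9-unit rise in P_{RxPlus} moves P_{MedCo} by 1/3 × 9 = 3. MedCo's best response rises — the actions are strategic complements.

3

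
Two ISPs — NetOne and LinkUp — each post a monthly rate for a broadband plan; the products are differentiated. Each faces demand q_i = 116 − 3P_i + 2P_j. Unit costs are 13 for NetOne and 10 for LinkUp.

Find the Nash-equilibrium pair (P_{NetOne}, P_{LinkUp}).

38.1875, 37.0625

NetOne's profit: π = (P_{NetOne} − 13)(116 − 3P_{NetOne} + 2P_{LinkUp}).
∂π/∂P_{NetOne} = 155 − 6P_{NetOne} + 2P_{LinkUp} = 0 ⇒ P_{NetOne} = 155/6 + (1/3)P_{LinkUp}.
Similarly P_{LinkUp} = 73/3 + (1/3)P_{NetOne}.
Solving the two reaction functions simultaneously: (1 − (1/3)(1/3))P_{NetOne} = 155/6 + (1/3)·(73/3), so (8/9)P_{NetOne} = 611/18 and P_{NetOne} = 38.1875.
Then P_{LinkUp} = 73/3 + (1/3)·38.1875 = 37.0625.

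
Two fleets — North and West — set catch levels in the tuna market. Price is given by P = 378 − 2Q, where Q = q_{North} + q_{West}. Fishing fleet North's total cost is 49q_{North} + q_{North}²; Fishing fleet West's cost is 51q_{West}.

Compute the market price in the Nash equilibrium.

Fishing fleet North's profit: π = q_{North}(378 − 2(q_{North} + q_{West})) − 49q_{North} − q_{North}².
∂π/∂q_{North} = 329 − 6q_{North} − 2q_{West} = 0, so q_{North} = 329/6 − (1/3)q_{West}.
For West: ∂π/∂q_{West} = 327 − 4q_{West} − 2q_{North} = 0 ⇒ q_{West} = 81.75 − 0.5q_{North}.
Solving the two reaction functions simultaneously: (1 − (−1/3)(−0.5))q_{North} = 329/6 − (1/3)·81.75, so (5/6)q_{North} = 331/12 and q_{North} = 33.1.
Then q_{West} = 81.75 − 0.5·33.1 = 65.2.
Equilibrium price: P = 378 − 2·98.3 = 181.4.

181.4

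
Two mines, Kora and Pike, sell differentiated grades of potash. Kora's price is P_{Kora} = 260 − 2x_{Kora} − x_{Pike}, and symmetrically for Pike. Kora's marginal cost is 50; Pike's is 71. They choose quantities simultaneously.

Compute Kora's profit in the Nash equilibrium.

3767.12

Mine Kora's profit: π = x_{Kora}(260 − 2x_{Kora} − x_{Pike}) − 50x_{Kora}.
∂π/∂x_{Kora} = 210 − 4x_{Kora} − x_{Pike} = 0 ⇒ x_{Kora} = 52.5 − 0.25x_{Pike}.
Similarly x_{Pike} = 47.25 − 0.25x_{Kora}.
Plugging x_{Pike} into Kora's best response: x_{Kora} = 52.5 − 0.25(47.25 − 0.25x_{Kora}) ⇒ 0.9375x_{Kora} = 40.6875, so x_{Kora} = 43.4.
Then x_{Pike} = 47.25 − 0.25·43.4 = 36.4.
P_{Kora} = 260 − 2·43.4 − 36.4 = 136.8.
Profit = (136.8 − 50)·43.4 = 3767.12.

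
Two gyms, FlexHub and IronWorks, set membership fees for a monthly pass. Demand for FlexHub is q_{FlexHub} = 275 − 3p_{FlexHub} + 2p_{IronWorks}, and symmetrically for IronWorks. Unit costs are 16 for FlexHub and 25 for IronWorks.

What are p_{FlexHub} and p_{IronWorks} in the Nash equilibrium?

82.4375, 85.8125

FlexHub's profit: π = (p_{FlexHub} − 16)(275 − 3p_{FlexHub} + 2p_{IronWorks}).
∂π/∂p_{FlexHub} = 323 − 6p_{FlexHub} + 2p_{IronWorks} = 0 ⇒ p_{FlexHub} = 323/6 + (1/3)p_{IronWorks}.
Similarly p_{IronWorks} = 175/3 + (1/3)p_{FlexHub}.
Plugging p_{IronWorks} into FlexHub's best response: p_{FlexHub} = 323/6 + (1/3)(175/3 + (1/3)p_{FlexHub}) ⇒ (8/9)p_{FlexHub} = 1319/18, so p_{FlexHub} = 82.4375.
Then p_{IronWorks} = 175/3 + (1/3)·82.4375 = 85.8125.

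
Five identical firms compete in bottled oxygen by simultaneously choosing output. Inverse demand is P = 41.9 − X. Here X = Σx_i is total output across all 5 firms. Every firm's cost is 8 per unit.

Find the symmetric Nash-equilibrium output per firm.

A representative firm's profit is π_i = x_i(41.9 − X) − 8x_i, with X = x_i + Σ_{j≠i} x_j.
First-order condition: 33.9 − 2x_i − Σ_{j≠i} x_j = 0.
With identical firms, set every x_j = x: then 33.9 − 2x − 4x = 0, i.e. x = 33.9/6 = 5.65.

5.65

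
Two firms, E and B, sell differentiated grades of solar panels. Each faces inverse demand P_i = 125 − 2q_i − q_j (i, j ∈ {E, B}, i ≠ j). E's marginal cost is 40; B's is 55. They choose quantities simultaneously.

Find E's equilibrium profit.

648

Firm E's profit: π = q_E(125 − 2q_E − q_B) − 40q_E.
∂π/∂q_E = 85 − 4q_E − q_B = 0 ⇒ q_E = 21.25 − 0.25q_B.
Similarly q_B = 17.5 − 0.25q_E.
Plugging q_B into E's best response: q_E = 21.25 − 0.25(17.5 − 0.25q_E) ⇒ 0.9375q_E = 16.875, so q_E = 18.
Then q_B = 17.5 − 0.25·18 = 13.
P_E = 125 − 2·18 − 13 = 76.
Profit = (76 − 40)·18 = 648.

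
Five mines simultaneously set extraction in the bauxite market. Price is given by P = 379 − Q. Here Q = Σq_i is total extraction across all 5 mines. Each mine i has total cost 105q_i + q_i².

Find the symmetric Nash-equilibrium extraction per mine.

A representative mine's profit is π_i = q_i(379 − Q) − 105q_i − q_i², with Q = q_i + Σ_{j≠i} q_j.
First-order condition: 274 − 4q_i − Σ_{j≠i} q_j = 0.
Imposing symmetry (q_j = q for all j) turns Σ_{j≠i} q_j into 4q, so 274 = 8q and q = 34.25.

34.25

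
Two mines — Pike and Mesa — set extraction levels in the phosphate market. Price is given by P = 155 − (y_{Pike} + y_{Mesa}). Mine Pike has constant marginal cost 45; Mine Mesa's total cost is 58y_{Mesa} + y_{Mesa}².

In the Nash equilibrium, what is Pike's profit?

Mine Pike's profit: π = y_{Pike}(155 − (y_{Pike} + y_{Mesa})) − 45y_{Pike}.
∂π/∂y_{Pike} = 110 − 2y_{Pike} − y_{Mesa} = 0, so y_{Pike} = 55 − 0.5y_{Mesa}.
For Mesa: ∂π/∂y_{Mesa} = 97 − 4y_{Mesa} − y_{Pike} = 0 ⇒ y_{Mesa} = 24.25 − 0.25y_{Pike}.
Plugging y_{Mesa} into Pike's best response: y_{Pike} = 55 − 0.5(24.25 − 0.25y_{Pike}) ⇒ 0.875y_{Pike} = 42.875, so y_{Pike} = 49.
Then y_{Mesa} = 24.25 − 0.25·49 = 12.
Price P = 155 − 61 = 94.
Pike's profit: (94 − 45)·49 = 2401.

2401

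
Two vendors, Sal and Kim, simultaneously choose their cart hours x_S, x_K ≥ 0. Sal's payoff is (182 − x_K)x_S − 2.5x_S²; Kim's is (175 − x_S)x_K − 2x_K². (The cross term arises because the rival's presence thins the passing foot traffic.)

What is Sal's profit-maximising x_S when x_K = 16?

33.2

Expanding Sal's payoff: 182x_S − x_Kx_S − 2.5x_S².
∂π/∂x_S = 182 − x_K − 5x_S = 0, so x_S = 36.4 − 0.2x_K.
At x_K = 16: x_S = 36.4 − 0.2·16 = 33.2.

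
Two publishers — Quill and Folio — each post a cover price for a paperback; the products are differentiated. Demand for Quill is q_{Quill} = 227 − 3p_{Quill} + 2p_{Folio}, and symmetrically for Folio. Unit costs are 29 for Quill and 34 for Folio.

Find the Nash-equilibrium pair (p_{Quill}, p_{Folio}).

Quill's profit: π = (p_{Quill} − 29)(227 − 3p_{Quill} + 2p_{Folio}).
∂π/∂p_{Quill} = 314 − 6p_{Quill} + 2p_{Folio} = 0 ⇒ p_{Quill} = 157/3 + (1/3)p_{Folio}.
Similarly p_{Folio} = 329/6 + (1/3)p_{Quill}.
Plugging p_{Folio} into Quill's best response: p_{Quill} = 157/3 + (1/3)(329/6 + (1/3)p_{Quill}) ⇒ (8/9)p_{Quill} = 1271/18, so p_{Quill} = 79.4375.
Then p_{Folio} = 329/6 + (1/3)·79.4375 = 81.3125.

79.4375, 81.3125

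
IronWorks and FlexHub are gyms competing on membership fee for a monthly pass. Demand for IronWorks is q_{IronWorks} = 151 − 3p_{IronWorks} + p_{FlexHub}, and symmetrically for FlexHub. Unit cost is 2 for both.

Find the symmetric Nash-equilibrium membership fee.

IronWorks's profit: π = (p_{IronWorks} − 2)(151 − 3p_{IronWorks} + p_{FlexHub}).
∂π/∂p_{IronWorks} = 157 − 6p_{IronWorks} + p_{FlexHub} = 0 ⇒ p_{IronWorks} = 157/6 + (1/6)p_{FlexHub}.
The game is symmetric, so in equilibrium p_{FlexHub} = p_{IronWorks}: the reaction function gives (5/6)p_{IronWorks} = 157/6, hence p_{IronWorks} = 31.4.

31.4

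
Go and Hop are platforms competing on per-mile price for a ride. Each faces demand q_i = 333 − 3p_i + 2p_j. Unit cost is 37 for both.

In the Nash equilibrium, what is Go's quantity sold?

222

Go's profit: π = (p_{Go} − 37)(333 − 3p_{Go} + 2p_{Hop}).
∂π/∂p_{Go} = 444 − 6p_{Go} + 2p_{Hop} = 0 ⇒ p_{Go} = 74 + (1/3)p_{Hop}.
Setting p_{Go} = p_{Hop} in the reaction function: p_{Go} = 74 + (1/3)p_{Go}, so p_{Go} = 74 / (2/3) = 111.
q_{Go} = 333 − 3·111 + 2·111 = 222.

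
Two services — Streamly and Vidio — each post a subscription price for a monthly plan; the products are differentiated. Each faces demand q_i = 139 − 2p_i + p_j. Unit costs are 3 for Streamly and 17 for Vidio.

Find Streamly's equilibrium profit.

Streamly's profit: π = (p_{Streamly} − 3)(139 − 2p_{Streamly} + p_{Vidio}).
∂π/∂p_{Streamly} = 145 − 4p_{Streamly} + p_{Vidio} = 0 ⇒ p_{Streamly} = 36.25 + 0.25p_{Vidio}.
Similarly p_{Vidio} = 43.25 + 0.25p_{Streamly}.
Plugging p_{Vidio} into Streamly's best response: p_{Streamly} = 36.25 + 0.25(43.25 + 0.25p_{Streamly}) ⇒ 0.9375p_{Streamly} = 47.0625, so p_{Streamly} = 50.2.
Then p_{Vidio} = 43.25 + 0.25·50.2 = 55.8.
q_{Streamly} = 139 − 2·50.2 + 55.8 = 94.4.
Profit = (50.2 − 3)·94.4 = 4455.68.

4455.68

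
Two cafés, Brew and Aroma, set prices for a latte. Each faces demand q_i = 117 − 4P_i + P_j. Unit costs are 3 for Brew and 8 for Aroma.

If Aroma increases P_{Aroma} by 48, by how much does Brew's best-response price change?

6

Brew's profit: π = (P_{Brew} − 3)(117 − 4P_{Brew} + P_{Aroma}).
∂π/∂P_{Brew} = 129 − 8P_{Brew} + P_{Aroma} = 0 ⇒ P_{Brew} = 16.125 + 0.125P_{Aroma}.
The reaction-function slope is 0.125, so a 48-unit rise in P_{Aroma} moves P_{Brew} by 0.125 × 48 = 6. Brew's best response rises — the actions are strategic complements.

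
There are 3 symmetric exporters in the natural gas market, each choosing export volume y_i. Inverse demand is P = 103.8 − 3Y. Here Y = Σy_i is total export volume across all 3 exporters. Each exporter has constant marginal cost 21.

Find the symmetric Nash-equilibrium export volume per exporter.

6.9

A representative exporter's profit is π_i = y_i(103.8 − 3Y) − 21y_i, with Y = y_i + Σ_{j≠i} y_j.
First-order condition: 82.8 − 6y_i − 3Σ_{j≠i} y_j = 0.
In a symmetric equilibrium every exporter chooses the same y, so Σ_{j≠i} y_j = 2y. The condition becomes 82.8 − 12y = 0, giving y = 82.8/12 = 6.9.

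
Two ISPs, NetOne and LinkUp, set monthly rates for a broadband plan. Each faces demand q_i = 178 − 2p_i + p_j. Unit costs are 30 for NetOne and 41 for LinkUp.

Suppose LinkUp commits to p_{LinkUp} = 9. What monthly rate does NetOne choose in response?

61.75

NetOne's profit: π = (p_{NetOne} − 30)(178 − 2p_{NetOne} + p_{LinkUp}).
∂π/∂p_{NetOne} = 238 − 4p_{NetOne} + p_{LinkUp} = 0 ⇒ p_{NetOne} = 59.5 + 0.25p_{LinkUp}.
At p_{LinkUp} = 9: p_{NetOne} = 59.5 + 0.25·9 = 61.75.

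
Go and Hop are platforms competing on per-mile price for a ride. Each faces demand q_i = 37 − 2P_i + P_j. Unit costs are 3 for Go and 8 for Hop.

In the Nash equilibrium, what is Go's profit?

288

Go's profit: π = (P_{Go} − 3)(37 − 2P_{Go} + P_{Hop}).
∂π/∂P_{Go} = 43 − 4P_{Go} + P_{Hop} = 0 ⇒ P_{Go} = 10.75 + 0.25P_{Hop}.
Similarly P_{Hop} = 13.25 + 0.25P_{Go}.
Substituting the second reaction function into the first: P_{Go} = 10.75 + 0.25(13.25 + 0.25P_{Go}), which gives 0.9375P_{Go} = 14.0625 ⇒ P_{Go} = 15.
Then P_{Hop} = 13.25 + 0.25·15 = 17.
q_{Go} = 37 − 2·15 + 17 = 24.
Profit = (15 − 3)·24 = 288.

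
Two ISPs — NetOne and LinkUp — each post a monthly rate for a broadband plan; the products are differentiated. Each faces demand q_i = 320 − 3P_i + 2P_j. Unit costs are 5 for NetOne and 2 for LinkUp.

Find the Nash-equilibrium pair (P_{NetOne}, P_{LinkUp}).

NetOne's profit: π = (P_{NetOne} − 5)(320 − 3P_{NetOne} + 2P_{LinkUp}).
∂π/∂P_{NetOne} = 335 − 6P_{NetOne} + 2P_{LinkUp} = 0 ⇒ P_{NetOne} = 335/6 + (1/3)P_{LinkUp}.
Similarly P_{LinkUp} = 163/3 + (1/3)P_{NetOne}.
Solving the two reaction functions simultaneously: (1 − (1/3)(1/3))P_{NetOne} = 335/6 + (1/3)·(163/3), so (8/9)P_{NetOne} = 1331/18 and P_{NetOne} = 83.1875.
Then P_{LinkUp} = 163/3 + (1/3)·83.1875 = 82.0625.

83.1875, 82.0625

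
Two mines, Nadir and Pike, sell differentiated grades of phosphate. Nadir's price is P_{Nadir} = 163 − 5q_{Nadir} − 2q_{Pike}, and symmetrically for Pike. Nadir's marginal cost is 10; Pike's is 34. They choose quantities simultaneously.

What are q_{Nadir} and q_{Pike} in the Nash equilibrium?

13.25, 10.25

Mine Nadir's profit: π = q_{Nadir}(163 − 5q_{Nadir} − 2q_{Pike}) − 10q_{Nadir}.
∂π/∂q_{Nadir} = 153 − 10q_{Nadir} − 2q_{Pike} = 0 ⇒ q_{Nadir} = 15.3 − 0.2q_{Pike}.
Similarly q_{Pike} = 12.9 − 0.2q_{Nadir}.
Solving the two reaction functions simultaneously: (1 − (−0.2)(−0.2))q_{Nadir} = 15.3 − 0.2·12.9, so 0.96q_{Nadir} = 12.72 and q_{Nadir} = 13.25.
Then q_{Pike} = 12.9 − 0.2·13.25 = 10.25.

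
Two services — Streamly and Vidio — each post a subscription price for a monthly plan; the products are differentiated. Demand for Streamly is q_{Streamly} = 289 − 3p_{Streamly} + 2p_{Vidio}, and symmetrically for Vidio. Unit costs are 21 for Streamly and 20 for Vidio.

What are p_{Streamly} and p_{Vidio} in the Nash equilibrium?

87.8125, 87.4375

Streamly's profit: π = (p_{Streamly} − 21)(289 − 3p_{Streamly} + 2p_{Vidio}).
∂π/∂p_{Streamly} = 352 − 6p_{Streamly} + 2p_{Vidio} = 0 ⇒ p_{Streamly} = 176/3 + (1/3)p_{Vidio}.
Similarly p_{Vidio} = 349/6 + (1/3)p_{Streamly}.
Substituting the second reaction function into the first: p_{Streamly} = 176/3 + (1/3)(349/6 + (1/3)p_{Streamly}), which gives (8/9)p_{Streamly} = 1405/18 ⇒ p_{Streamly} = 87.8125.
Then p_{Vidio} = 349/6 + (1/3)·87.8125 = 87.4375.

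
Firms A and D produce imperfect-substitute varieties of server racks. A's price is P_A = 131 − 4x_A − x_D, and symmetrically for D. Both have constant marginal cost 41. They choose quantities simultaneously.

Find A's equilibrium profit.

Firm A's profit: π = x_A(131 − 4x_A − x_D) − 41x_A.
∂π/∂x_A = 90 − 8x_A − x_D = 0 ⇒ x_A = 11.25 − 0.125x_D.
Setting x_A = x_D in the reaction function: x_A = 11.25 − 0.125x_A, so x_A = 11.25 / 1.125 = 10.
P_A = 131 − 4·10 − 10 = 81.
Profit = (81 − 41)·10 = 400.

400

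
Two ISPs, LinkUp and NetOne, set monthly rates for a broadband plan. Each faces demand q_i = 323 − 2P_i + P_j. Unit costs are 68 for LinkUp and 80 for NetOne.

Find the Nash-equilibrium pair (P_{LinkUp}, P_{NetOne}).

154.6, 159.4

LinkUp's profit: π = (P_{LinkUp} − 68)(323 − 2P_{LinkUp} + P_{NetOne}).
∂π/∂P_{LinkUp} = 459 − 4P_{LinkUp} + P_{NetOne} = 0 ⇒ P_{LinkUp} = 114.75 + 0.25P_{NetOne}.
Similarly P_{NetOne} = 120.75 + 0.25P_{LinkUp}.
Substituting the second reaction function into the first: P_{LinkUp} = 114.75 + 0.25(120.75 + 0.25P_{LinkUp}), which gives 0.9375P_{LinkUp} = 144.9375 ⇒ P_{LinkUp} = 154.6.
Then P_{NetOne} = 120.75 + 0.25·154.6 = 159.4.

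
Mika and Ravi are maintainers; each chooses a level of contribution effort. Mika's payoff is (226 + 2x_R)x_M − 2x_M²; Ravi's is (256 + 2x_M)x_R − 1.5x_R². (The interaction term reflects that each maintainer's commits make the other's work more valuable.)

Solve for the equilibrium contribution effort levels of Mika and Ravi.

148.75, 184.5

Expanding Mika's payoff: 226x_M + 2x_Rx_M − 2x_M².
∂π/∂x_M = 226 + 2x_R − 4x_M = 0, so x_M = 56.5 + 0.5x_R.
Likewise for Ravi: x_R = 256/3 + (2/3)x_M.
Substituting the second reaction function into the first: x_M = 56.5 + 0.5(256/3 + (2/3)x_M), which gives (2/3)x_M = 595/6 ⇒ x_M = 148.75.
Then x_R = 256/3 + (2/3)·148.75 = 184.5.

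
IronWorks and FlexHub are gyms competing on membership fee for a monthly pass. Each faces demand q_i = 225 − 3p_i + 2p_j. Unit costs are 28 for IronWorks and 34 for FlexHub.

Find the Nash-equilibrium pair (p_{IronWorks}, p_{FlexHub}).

78.375, 80.625

IronWorks's profit: π = (p_{IronWorks} − 28)(225 − 3p_{IronWorks} + 2p_{FlexHub}).
∂π/∂p_{IronWorks} = 309 − 6p_{IronWorks} + 2p_{FlexHub} = 0 ⇒ p_{IronWorks} = 51.5 + (1/3)p_{FlexHub}.
Similarly p_{FlexHub} = 54.5 + (1/3)p_{IronWorks}.
Substituting the second reaction function into the first: p_{IronWorks} = 51.5 + (1/3)(54.5 + (1/3)p_{IronWorks}), which gives (8/9)p_{IronWorks} = 209/3 ⇒ p_{IronWorks} = 78.375.
Then p_{FlexHub} = 54.5 + (1/3)·78.375 = 80.625.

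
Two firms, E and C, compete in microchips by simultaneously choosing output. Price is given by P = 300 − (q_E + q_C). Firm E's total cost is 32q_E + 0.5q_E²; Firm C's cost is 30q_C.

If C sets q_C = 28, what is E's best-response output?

80

Firm E's profit: π = q_E(300 − (q_E + q_C)) − 32q_E − 0.5q_E².
∂π/∂q_E = 268 − 3q_E − q_C = 0, so q_E = 268/3 − (1/3)q_C.
At q_C = 28: q_E = 268/3 − (1/3)·28 = 80.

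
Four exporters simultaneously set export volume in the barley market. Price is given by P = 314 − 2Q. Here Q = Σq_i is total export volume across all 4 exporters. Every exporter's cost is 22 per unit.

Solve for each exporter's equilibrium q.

29.2

A representative exporter's profit is π_i = q_i(314 − 2Q) − 22q_i, with Q = q_i + Σ_{j≠i} q_j.
First-order condition: 292 − 4q_i − 2Σ_{j≠i} q_j = 0.
With identical exporters, set every q_j = q: then 292 − 4q − 6q = 0, i.e. q = 292/10 = 29.2.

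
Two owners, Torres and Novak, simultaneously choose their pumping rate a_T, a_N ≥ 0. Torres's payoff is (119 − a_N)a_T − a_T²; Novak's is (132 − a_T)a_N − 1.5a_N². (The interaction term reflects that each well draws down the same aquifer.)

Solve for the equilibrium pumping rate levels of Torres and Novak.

45, 29

Expanding Torres's payoff: 119a_T − a_Na_T − a_T².
∂π/∂a_T = 119 − a_N − 2a_T = 0, so a_T = 59.5 − 0.5a_N.
Likewise for Novak: a_N = 44 − (1/3)a_T.
Substituting the second reaction function into the first: a_T = 59.5 − 0.5(44 − (1/3)a_T), which gives (5/6)a_T = 37.5 ⇒ a_T = 45.
Then a_N = 44 − (1/3)·45 = 29.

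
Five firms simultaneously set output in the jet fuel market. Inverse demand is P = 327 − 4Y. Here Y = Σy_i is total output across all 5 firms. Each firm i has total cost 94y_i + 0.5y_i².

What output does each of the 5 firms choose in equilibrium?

A representative firm's profit is π_i = y_i(327 − 4Y) − 94y_i − 0.5y_i², with Y = y_i + Σ_{j≠i} y_j.
First-order condition: 233 − 9y_i − 4Σ_{j≠i} y_j = 0.
In a symmetric equilibrium every firm chooses the same y, so Σ_{j≠i} y_j = 4y. The condition becomes 233 − 25y = 0, giving y = 233/25 = 9.32.

9.32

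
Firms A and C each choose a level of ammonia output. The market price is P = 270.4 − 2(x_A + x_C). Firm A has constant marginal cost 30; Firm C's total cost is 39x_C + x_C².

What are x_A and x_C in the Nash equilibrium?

Firm A's profit: π = x_A(270.4 − 2(x_A + x_C)) − 30x_A.
∂π/∂x_A = 240.4 − 4x_A − 2x_C = 0, so x_A = 60.1 − 0.5x_C.
For C: ∂π/∂x_C = 231.4 − 6x_C − 2x_A = 0 ⇒ x_C = 1157/30 − (1/3)x_A.
Plugging x_C into A's best response: x_A = 60.1 − 0.5(1157/30 − (1/3)x_A) ⇒ (5/6)x_A = 2449/60, so x_A = 48.98.
Then x_C = 1157/30 − (1/3)·48.98 = 22.24.

48.98, 22.24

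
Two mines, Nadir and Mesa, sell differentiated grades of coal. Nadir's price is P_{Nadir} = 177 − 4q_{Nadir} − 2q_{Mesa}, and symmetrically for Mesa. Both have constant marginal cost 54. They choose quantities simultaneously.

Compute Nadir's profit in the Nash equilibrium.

605.16

Mine Nadir's profit: π = q_{Nadir}(177 − 4q_{Nadir} − 2q_{Mesa}) − 54q_{Nadir}.
∂π/∂q_{Nadir} = 123 − 8q_{Nadir} − 2q_{Mesa} = 0 ⇒ q_{Nadir} = 15.375 − 0.25q_{Mesa}.
By symmetry q_{Mesa} = q_{Nadir}; substituting into the reaction function, 1.25q_{Nadir} = 15.375 and q_{Nadir} = 12.3.
P_{Nadir} = 177 − 4·12.3 − 2·12.3 = 103.2.
Profit = (103.2 − 54)·12.3 = 605.16.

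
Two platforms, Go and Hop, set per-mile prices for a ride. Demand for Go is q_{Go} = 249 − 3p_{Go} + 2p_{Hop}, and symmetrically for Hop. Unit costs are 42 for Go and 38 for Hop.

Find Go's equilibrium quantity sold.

153

Go's profit: π = (p_{Go} − 42)(249 − 3p_{Go} + 2p_{Hop}).
∂π/∂p_{Go} = 375 − 6p_{Go} + 2p_{Hop} = 0 ⇒ p_{Go} = 62.5 + (1/3)p_{Hop}.
Similarly p_{Hop} = 60.5 + (1/3)p_{Go}.
Plugging p_{Hop} into Go's best response: p_{Go} = 62.5 + (1/3)(60.5 + (1/3)p_{Go}) ⇒ (8/9)p_{Go} = 248/3, so p_{Go} = 93.
Then p_{Hop} = 60.5 + (1/3)·93 = 91.5.
q_{Go} = 249 − 3·93 + 2·91.5 = 153.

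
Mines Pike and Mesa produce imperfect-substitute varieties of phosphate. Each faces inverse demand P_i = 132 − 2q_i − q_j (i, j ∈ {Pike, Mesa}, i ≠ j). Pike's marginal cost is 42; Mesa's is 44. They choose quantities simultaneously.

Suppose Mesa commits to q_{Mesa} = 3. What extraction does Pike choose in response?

21.75

Mine Pike's profit: π = q_{Pike}(132 − 2q_{Pike} − q_{Mesa}) − 42q_{Pike}.
∂π/∂q_{Pike} = 90 − 4q_{Pike} − q_{Mesa} = 0 ⇒ q_{Pike} = 22.5 − 0.25q_{Mesa}.
At q_{Mesa} = 3: q_{Pike} = 22.5 − 0.25·3 = 21.75.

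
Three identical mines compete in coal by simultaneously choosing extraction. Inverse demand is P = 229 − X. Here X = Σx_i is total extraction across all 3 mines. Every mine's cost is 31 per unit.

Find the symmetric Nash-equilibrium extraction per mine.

49.5

A representative mine's profit is π_i = x_i(229 − X) − 31x_i, with X = x_i + Σ_{j≠i} x_j.
First-order condition: 198 − 2x_i − Σ_{j≠i} x_j = 0.
Imposing symmetry (x_j = x for all j) turns Σ_{j≠i} x_j into 2x, so 198 = 4x and x = 49.5.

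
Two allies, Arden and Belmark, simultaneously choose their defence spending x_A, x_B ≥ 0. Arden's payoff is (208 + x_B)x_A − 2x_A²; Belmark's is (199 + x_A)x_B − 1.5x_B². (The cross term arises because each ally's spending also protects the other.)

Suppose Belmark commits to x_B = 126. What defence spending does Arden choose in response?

Expanding Arden's payoff: 208x_A + x_Bx_A − 2x_A².
∂π/∂x_A = 208 + x_B − 4x_A = 0, so x_A = 52 + 0.25x_B.
At x_B = 126: x_A = 52 + 0.25·126 = 83.5.

83.5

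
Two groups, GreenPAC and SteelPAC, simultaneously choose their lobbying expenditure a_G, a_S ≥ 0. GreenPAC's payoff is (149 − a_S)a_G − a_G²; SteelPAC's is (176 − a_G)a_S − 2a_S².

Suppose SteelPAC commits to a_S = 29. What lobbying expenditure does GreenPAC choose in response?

60

Expanding GreenPAC's payoff: 149a_G − a_Sa_G − a_G².
∂π/∂a_G = 149 − a_S − 2a_G = 0, so a_G = 74.5 − 0.5a_S.
At a_S = 29: a_G = 74.5 − 0.5·29 = 60.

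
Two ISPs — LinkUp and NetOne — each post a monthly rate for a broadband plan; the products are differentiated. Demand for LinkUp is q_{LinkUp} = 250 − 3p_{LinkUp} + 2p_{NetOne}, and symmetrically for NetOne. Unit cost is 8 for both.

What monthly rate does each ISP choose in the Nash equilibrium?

68.5

LinkUp's profit: π = (p_{LinkUp} − 8)(250 − 3p_{LinkUp} + 2p_{NetOne}).
∂π/∂p_{LinkUp} = 274 − 6p_{LinkUp} + 2p_{NetOne} = 0 ⇒ p_{LinkUp} = 137/3 + (1/3)p_{NetOne}.
By symmetry p_{NetOne} = p_{LinkUp}; substituting into the reaction function, (2/3)p_{LinkUp} = 137/3 and p_{LinkUp} = 68.5.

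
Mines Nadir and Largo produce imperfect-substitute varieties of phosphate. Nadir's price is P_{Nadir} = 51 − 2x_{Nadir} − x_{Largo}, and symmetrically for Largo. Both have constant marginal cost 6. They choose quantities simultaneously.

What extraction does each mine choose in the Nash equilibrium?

Mine Nadir's profit: π = x_{Nadir}(51 − 2x_{Nadir} − x_{Largo}) − 6x_{Nadir}.
∂π/∂x_{Nadir} = 45 − 4x_{Nadir} − x_{Largo} = 0 ⇒ x_{Nadir} = 11.25 − 0.25x_{Largo}.
Setting x_{Nadir} = x_{Largo} in the reaction function: x_{Nadir} = 11.25 − 0.25x_{Nadir}, so x_{Nadir} = 11.25 / 1.25 = 9.

9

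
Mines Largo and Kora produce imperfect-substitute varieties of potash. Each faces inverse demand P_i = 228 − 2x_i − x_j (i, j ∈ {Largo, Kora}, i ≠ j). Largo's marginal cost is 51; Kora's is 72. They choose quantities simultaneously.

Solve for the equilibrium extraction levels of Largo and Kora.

36.8, 29.8

Mine Largo's profit: π = x_{Largo}(228 − 2x_{Largo} − x_{Kora}) − 51x_{Largo}.
∂π/∂x_{Largo} = 177 − 4x_{Largo} − x_{Kora} = 0 ⇒ x_{Largo} = 44.25 − 0.25x_{Kora}.
Similarly x_{Kora} = 39 − 0.25x_{Largo}.
Substituting the second reaction function into the first: x_{Largo} = 44.25 − 0.25(39 − 0.25x_{Largo}), which gives 0.9375x_{Largo} = 34.5 ⇒ x_{Largo} = 36.8.
Then x_{Kora} = 39 − 0.25·36.8 = 29.8.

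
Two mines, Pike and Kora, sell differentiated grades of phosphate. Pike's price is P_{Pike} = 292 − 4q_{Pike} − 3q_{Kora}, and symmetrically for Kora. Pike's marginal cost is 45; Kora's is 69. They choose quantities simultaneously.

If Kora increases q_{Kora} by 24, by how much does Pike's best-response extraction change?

Mine Pike's profit: π = q_{Pike}(292 − 4q_{Pike} − 3q_{Kora}) − 45q_{Pike}.
∂π/∂q_{Pike} = 247 − 8q_{Pike} − 3q_{Kora} = 0 ⇒ q_{Pike} = 30.875 − 0.375q_{Kora}.
The reaction-function slope is −0.375, so a 24-unit rise in q_{Kora} moves q_{Pike} by −0.375 × 24 = −9. Pike's best response falls — the actions are strategic substitutes.

-9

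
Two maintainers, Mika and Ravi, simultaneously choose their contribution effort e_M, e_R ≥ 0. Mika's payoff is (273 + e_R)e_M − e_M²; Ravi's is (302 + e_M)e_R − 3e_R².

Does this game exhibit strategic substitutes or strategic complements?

Expanding Mika's payoff: 273e_M + e_Re_M − e_M².
∂π/∂e_M = 273 + e_R − 2e_M = 0, so e_M = 136.5 + 0.5e_R.
The best-response slope de_M/de_R = 0.5 > 0: the reaction function is upward-sloping, so the choices are strategic complements.

strategic complements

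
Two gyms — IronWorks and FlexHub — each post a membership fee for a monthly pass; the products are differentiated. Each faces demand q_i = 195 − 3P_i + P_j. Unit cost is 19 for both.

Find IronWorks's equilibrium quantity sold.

IronWorks's profit: π = (P_{IronWorks} − 19)(195 − 3P_{IronWorks} + P_{FlexHub}).
∂π/∂P_{IronWorks} = 252 − 6P_{IronWorks} + P_{FlexHub} = 0 ⇒ P_{IronWorks} = 42 + (1/6)P_{FlexHub}.
Setting P_{IronWorks} = P_{FlexHub} in the reaction function: P_{IronWorks} = 42 + (1/6)P_{IronWorks}, so P_{IronWorks} = 42 / (5/6) = 50.4.
q_{IronWorks} = 195 − 3·50.4 + 50.4 = 94.2.

94.2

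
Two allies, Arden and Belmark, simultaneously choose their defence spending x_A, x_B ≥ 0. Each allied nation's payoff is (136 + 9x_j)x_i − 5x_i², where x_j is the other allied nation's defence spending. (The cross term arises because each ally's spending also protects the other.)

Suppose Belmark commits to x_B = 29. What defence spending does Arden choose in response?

39.7

Arden's payoff is (136 + 9x_B)x_A − 5x_A².
∂π/∂x_A = 136 + 9x_B − 10x_A = 0, so x_A = 13.6 + 0.9x_B.
At x_B = 29: x_A = 13.6 + 0.9·29 = 39.7.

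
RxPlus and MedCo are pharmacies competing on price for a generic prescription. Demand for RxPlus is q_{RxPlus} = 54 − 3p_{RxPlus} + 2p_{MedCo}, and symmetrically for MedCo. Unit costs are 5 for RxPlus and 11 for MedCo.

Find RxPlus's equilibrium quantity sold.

RxPlus's profit: π = (p_{RxPlus} − 5)(54 − 3p_{RxPlus} + 2p_{MedCo}).
∂π/∂p_{RxPlus} = 69 − 6p_{RxPlus} + 2p_{MedCo} = 0 ⇒ p_{RxPlus} = 11.5 + (1/3)p_{MedCo}.
Similarly p_{MedCo} = 14.5 + (1/3)p_{RxPlus}.
Substituting the second reaction function into the first: p_{RxPlus} = 11.5 + (1/3)(14.5 + (1/3)p_{RxPlus}), which gives (8/9)p_{RxPlus} = 49/3 ⇒ p_{RxPlus} = 18.375.
Then p_{MedCo} = 14.5 + (1/3)·18.375 = 20.625.
q_{RxPlus} = 54 − 3·18.375 + 2·20.625 = 40.125.

40.125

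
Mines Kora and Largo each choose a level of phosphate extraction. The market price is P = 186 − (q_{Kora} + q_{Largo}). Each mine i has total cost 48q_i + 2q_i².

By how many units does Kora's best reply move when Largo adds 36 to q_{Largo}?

-6

Mine Kora's profit: π = q_{Kora}(186 − (q_{Kora} + q_{Largo})) − 48q_{Kora} − 2q_{Kora}².
∂π/∂q_{Kora} = 138 − 6q_{Kora} − q_{Largo} = 0, so q_{Kora} = 23 − (1/6)q_{Largo}.
The reaction-function slope is −1/6, so a 36-unit rise in q_{Largo} moves q_{Kora} by −1/6 × 36 = −6. Kora's best response falls — the actions are strategic substitutes.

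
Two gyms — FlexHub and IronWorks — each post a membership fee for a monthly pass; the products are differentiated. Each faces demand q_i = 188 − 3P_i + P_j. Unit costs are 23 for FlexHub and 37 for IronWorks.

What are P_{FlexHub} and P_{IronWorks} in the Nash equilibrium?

52.6, 58.6

FlexHub's profit: π = (P_{FlexHub} − 23)(188 − 3P_{FlexHub} + P_{IronWorks}).
∂π/∂P_{FlexHub} = 257 − 6P_{FlexHub} + P_{IronWorks} = 0 ⇒ P_{FlexHub} = 257/6 + (1/6)P_{IronWorks}.
Similarly P_{IronWorks} = 299/6 + (1/6)P_{FlexHub}.
Solving the two reaction functions simultaneously: (1 − (1/6)(1/6))P_{FlexHub} = 257/6 + (1/6)·(299/6), so (35/36)P_{FlexHub} = 1841/36 and P_{FlexHub} = 52.6.
Then P_{IronWorks} = 299/6 + (1/6)·52.6 = 58.6.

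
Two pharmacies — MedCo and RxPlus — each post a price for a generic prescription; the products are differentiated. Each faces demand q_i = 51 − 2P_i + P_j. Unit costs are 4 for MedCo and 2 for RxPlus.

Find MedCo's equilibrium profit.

474.32

MedCo's profit: π = (P_{MedCo} − 4)(51 − 2P_{MedCo} + P_{RxPlus}).
∂π/∂P_{MedCo} = 59 − 4P_{MedCo} + P_{RxPlus} = 0 ⇒ P_{MedCo} = 14.75 + 0.25P_{RxPlus}.
Similarly P_{RxPlus} = 13.75 + 0.25P_{MedCo}.
Substituting the second reaction function into the first: P_{MedCo} = 14.75 + 0.25(13.75 + 0.25P_{MedCo}), which gives 0.9375P_{MedCo} = 18.1875 ⇒ P_{MedCo} = 19.4.
Then P_{RxPlus} = 13.75 + 0.25·19.4 = 18.6.
q_{MedCo} = 51 − 2·19.4 + 18.6 = 30.8.
Profit = (19.4 − 4)·30.8 = 474.32.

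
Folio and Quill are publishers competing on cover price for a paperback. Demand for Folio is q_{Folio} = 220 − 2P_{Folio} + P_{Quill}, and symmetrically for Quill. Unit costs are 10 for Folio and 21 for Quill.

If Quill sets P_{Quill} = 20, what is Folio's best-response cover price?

Folio's profit: π = (P_{Folio} − 10)(220 − 2P_{Folio} + P_{Quill}).
∂π/∂P_{Folio} = 240 − 4P_{Folio} + P_{Quill} = 0 ⇒ P_{Folio} = 60 + 0.25P_{Quill}.
At P_{Quill} = 20: P_{Folio} = 60 + 0.25·20 = 65.

65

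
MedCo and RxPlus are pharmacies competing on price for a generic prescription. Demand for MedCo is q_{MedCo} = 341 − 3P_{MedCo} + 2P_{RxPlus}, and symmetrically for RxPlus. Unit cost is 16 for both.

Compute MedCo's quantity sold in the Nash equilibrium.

MedCo's profit: π = (P_{MedCo} − 16)(341 − 3P_{MedCo} + 2P_{RxPlus}).
∂π/∂P_{MedCo} = 389 − 6P_{MedCo} + 2P_{RxPlus} = 0 ⇒ P_{MedCo} = 389/6 + (1/3)P_{RxPlus}.
By symmetry P_{RxPlus} = P_{MedCo}; substituting into the reaction function, (2/3)P_{MedCo} = 389/6 and P_{MedCo} = 97.25.
q_{MedCo} = 341 − 3·97.25 + 2·97.25 = 243.75.

243.75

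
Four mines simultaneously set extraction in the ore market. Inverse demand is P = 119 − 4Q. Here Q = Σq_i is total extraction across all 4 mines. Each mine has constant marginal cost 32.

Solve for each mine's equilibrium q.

A representative mine's profit is π_i = q_i(119 − 4Q) − 32q_i, with Q = q_i + Σ_{j≠i} q_j.
First-order condition: 87 − 8q_i − 4Σ_{j≠i} q_j = 0.
With identical mines, set every q_j = q: then 87 − 8q − 12q = 0, i.e. q = 87/20 = 4.35.

4.35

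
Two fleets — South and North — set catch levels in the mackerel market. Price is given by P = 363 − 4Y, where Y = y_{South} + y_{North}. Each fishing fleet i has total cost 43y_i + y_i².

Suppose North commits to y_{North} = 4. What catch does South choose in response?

30.4

Fishing fleet South's profit: π = y_{South}(363 − 4(y_{South} + y_{North})) − 43y_{South} − y_{South}².
∂π/∂y_{South} = 320 − 10y_{South} − 4y_{North} = 0, so y_{South} = 32 − 0.4y_{North}.
At y_{North} = 4: y_{South} = 32 − 0.4·4 = 30.4.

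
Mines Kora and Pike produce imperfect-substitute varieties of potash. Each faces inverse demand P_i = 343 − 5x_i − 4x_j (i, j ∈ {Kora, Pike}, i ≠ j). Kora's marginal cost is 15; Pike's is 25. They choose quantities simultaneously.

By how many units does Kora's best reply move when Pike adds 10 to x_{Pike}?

Mine Kora's profit: π = x_{Kora}(343 − 5x_{Kora} − 4x_{Pike}) − 15x_{Kora}.
∂π/∂x_{Kora} = 328 − 10x_{Kora} − 4x_{Pike} = 0 ⇒ x_{Kora} = 32.8 − 0.4x_{Pike}.
The reaction-function slope is −0.4, so a 10-unit rise in x_{Pike} moves x_{Kora} by −0.4 × 10 = −4. Kora's best response falls — the actions are strategic substitutes.

-4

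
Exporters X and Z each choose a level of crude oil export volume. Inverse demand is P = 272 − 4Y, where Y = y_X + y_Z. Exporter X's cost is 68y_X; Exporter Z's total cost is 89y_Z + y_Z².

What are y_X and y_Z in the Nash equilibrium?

20.4375, 10.125

Exporter X's profit: π = y_X(272 − 4(y_X + y_Z)) − 68y_X.
∂π/∂y_X = 204 − 8y_X − 4y_Z = 0, so y_X = 25.5 − 0.5y_Z.
For Z: ∂π/∂y_Z = 183 − 10y_Z − 4y_X = 0 ⇒ y_Z = 18.3 − 0.4y_X.
Plugging y_Z into X's best response: y_X = 25.5 − 0.5(18.3 − 0.4y_X) ⇒ 0.8y_X = 16.35, so y_X = 20.4375.
Then y_Z = 18.3 − 0.4·20.4375 = 10.125.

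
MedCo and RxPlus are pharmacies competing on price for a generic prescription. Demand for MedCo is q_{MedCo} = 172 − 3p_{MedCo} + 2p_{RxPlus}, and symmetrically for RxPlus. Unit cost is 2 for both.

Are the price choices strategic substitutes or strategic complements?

strategic complements

MedCo's profit: π = (p_{MedCo} − 2)(172 − 3p_{MedCo} + 2p_{RxPlus}).
∂π/∂p_{MedCo} = 178 − 6p_{MedCo} + 2p_{RxPlus} = 0 ⇒ p_{MedCo} = 89/3 + (1/3)p_{RxPlus}.
The best-response slope dp_{MedCo}/dp_{RxPlus} = 1/3 > 0: the reaction function is upward-sloping, so the choices are strategic complements.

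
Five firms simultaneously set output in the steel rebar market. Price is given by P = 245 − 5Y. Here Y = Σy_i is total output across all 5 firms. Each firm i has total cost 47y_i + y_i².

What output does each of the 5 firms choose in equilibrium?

A representative firm's profit is π_i = y_i(245 − 5Y) − 47y_i − y_i², with Y = y_i + Σ_{j≠i} y_j.
First-order condition: 198 − 12y_i − 5Σ_{j≠i} y_j = 0.
In a symmetric equilibrium every firm chooses the same y, so Σ_{j≠i} y_j = 4y. The condition becomes 198 − 32y = 0, giving y = 198/32 = 6.1875.

6.1875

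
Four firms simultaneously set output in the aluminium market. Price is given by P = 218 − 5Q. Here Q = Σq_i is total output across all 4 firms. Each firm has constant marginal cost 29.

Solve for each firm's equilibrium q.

7.56

A representative firm's profit is π_i = q_i(218 − 5Q) − 29q_i, with Q = q_i + Σ_{j≠i} q_j.
First-order condition: 189 − 10q_i − 5Σ_{j≠i} q_j = 0.
Imposing symmetry (q_j = q for all j) turns Σ_{j≠i} q_j into 3q, so 189 = 25q and q = 7.56.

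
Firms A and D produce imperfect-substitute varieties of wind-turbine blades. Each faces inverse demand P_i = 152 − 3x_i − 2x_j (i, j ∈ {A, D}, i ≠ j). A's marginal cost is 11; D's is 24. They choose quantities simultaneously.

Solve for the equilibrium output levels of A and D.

Firm A's profit: π = x_A(152 − 3x_A − 2x_D) − 11x_A.
∂π/∂x_A = 141 − 6x_A − 2x_D = 0 ⇒ x_A = 23.5 − (1/3)x_D.
Similarly x_D = 64/3 − (1/3)x_A.
Substituting the second reaction function into the first: x_A = 23.5 − (1/3)(64/3 − (1/3)x_A), which gives (8/9)x_A = 295/18 ⇒ x_A = 18.4375.
Then x_D = 64/3 − (1/3)·18.4375 = 15.1875.

18.4375, 15.1875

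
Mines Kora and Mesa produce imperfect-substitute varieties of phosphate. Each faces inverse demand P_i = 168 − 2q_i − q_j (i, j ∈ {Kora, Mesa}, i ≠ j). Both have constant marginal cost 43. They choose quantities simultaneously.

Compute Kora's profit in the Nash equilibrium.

Mine Kora's profit: π = q_{Kora}(168 − 2q_{Kora} − q_{Mesa}) − 43q_{Kora}.
∂π/∂q_{Kora} = 125 − 4q_{Kora} − q_{Mesa} = 0 ⇒ q_{Kora} = 31.25 − 0.25q_{Mesa}.
By symmetry q_{Mesa} = q_{Kora}; substituting into the reaction function, 1.25q_{Kora} = 31.25 and q_{Kora} = 25.
P_{Kora} = 168 − 2·25 − 25 = 93.
Profit = (93 − 43)·25 = 1250.

1250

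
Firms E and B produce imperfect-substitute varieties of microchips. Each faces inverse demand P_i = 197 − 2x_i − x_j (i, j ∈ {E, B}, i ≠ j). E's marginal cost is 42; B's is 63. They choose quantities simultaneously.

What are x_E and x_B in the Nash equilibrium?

32.4, 25.4

Firm E's profit: π = x_E(197 − 2x_E − x_B) − 42x_E.
∂π/∂x_E = 155 − 4x_E − x_B = 0 ⇒ x_E = 38.75 − 0.25x_B.
Similarly x_B = 33.5 − 0.25x_E.
Plugging x_B into E's best response: x_E = 38.75 − 0.25(33.5 − 0.25x_E) ⇒ 0.9375x_E = 30.375, so x_E = 32.4.
Then x_B = 33.5 − 0.25·32.4 = 25.4.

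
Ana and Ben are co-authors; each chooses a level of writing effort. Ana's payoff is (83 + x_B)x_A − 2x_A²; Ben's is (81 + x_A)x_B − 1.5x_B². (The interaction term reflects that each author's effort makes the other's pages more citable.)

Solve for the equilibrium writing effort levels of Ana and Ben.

30, 37

Expanding Ana's payoff: 83x_A + x_Bx_A − 2x_A².
∂π/∂x_A = 83 + x_B − 4x_A = 0, so x_A = 20.75 + 0.25x_B.
Likewise for Ben: x_B = 27 + (1/3)x_A.
Plugging x_B into Ana's best response: x_A = 20.75 + 0.25(27 + (1/3)x_A) ⇒ (11/12)x_A = 27.5, so x_A = 30.
Then x_B = 27 + (1/3)·30 = 37.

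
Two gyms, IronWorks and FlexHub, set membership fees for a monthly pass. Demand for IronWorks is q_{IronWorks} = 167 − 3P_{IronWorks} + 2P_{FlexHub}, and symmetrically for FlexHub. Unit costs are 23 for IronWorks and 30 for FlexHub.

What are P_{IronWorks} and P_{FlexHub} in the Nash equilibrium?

60.3125, 62.9375

IronWorks's profit: π = (P_{IronWorks} − 23)(167 − 3P_{IronWorks} + 2P_{FlexHub}).
∂π/∂P_{IronWorks} = 236 − 6P_{IronWorks} + 2P_{FlexHub} = 0 ⇒ P_{IronWorks} = 118/3 + (1/3)P_{FlexHub}.
Similarly P_{FlexHub} = 257/6 + (1/3)P_{IronWorks}.
Substituting the second reaction function into the first: P_{IronWorks} = 118/3 + (1/3)(257/6 + (1/3)P_{IronWorks}), which gives (8/9)P_{IronWorks} = 965/18 ⇒ P_{IronWorks} = 60.3125.
Then P_{FlexHub} = 257/6 + (1/3)·60.3125 = 62.9375.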